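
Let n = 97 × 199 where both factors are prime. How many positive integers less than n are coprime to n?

19008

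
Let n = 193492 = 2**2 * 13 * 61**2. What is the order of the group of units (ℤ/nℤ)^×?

φ(2^2) = 2^2 − 2^1 = 4 − 2 = 2.
φ(13) = 13 − 1 = 12.
φ(61^2) = 61^1·(61−1) = 61·60 = 3660.
φ(193492) = 2 × 12 × 3660 = 87840.

87840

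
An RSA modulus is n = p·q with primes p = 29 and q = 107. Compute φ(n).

2968

φ(29) = 29 − 1 = 28.
φ(107) = 107 − 1 = 106.
Since φ is multiplicative, φ(3103) = 28 · 106 = 2968.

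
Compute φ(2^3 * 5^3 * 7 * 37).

86400

φ(2^3) = 2^2·(2−1) = 4·1 = 4.
φ(5^3) = 5^3 − 5^2 = 125 − 25 = 100.
φ(7) = 7 − 1 = 6.
φ(37) = 37 − 1 = 36.
Since φ is multiplicative, φ(259000) = 4 · 100 · 6 · 36 = 86400.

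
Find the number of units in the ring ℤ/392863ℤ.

392863 = 19 · 23 · 29 · 31.
φ(392863) = 392863 · (1 − 1/19) · (1 − 1/23) · (1 − 1/29) · (1 − 1/31)
       = 392863 · 332640/392863 = 332640.

332640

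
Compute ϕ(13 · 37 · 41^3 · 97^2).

270491996160

φ(311917768409) = 311917768409 · (1 − 1/13) · (1 − 1/37) · (1 − 1/41) · (1 − 1/97)
       = 311917768409 · 1658880/1912937 = 270491996160.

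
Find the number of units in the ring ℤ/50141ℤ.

36288

First factor: 50141 = 7 × 13 × 19 × 29.
φ(7) = 7 − 1 = 6.
φ(13) = 13 − 1 = 12.
φ(19) = 19 − 1 = 18.
φ(29) = 29 − 1 = 28.
Since φ is multiplicative, φ(50141) = 6 · 12 · 18 · 28 = 36288.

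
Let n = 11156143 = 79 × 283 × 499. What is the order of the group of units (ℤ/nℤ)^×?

10954008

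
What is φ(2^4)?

8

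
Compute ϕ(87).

56

First factor: 87 = 3 * 29.
φ(87) = 87 · (1 − 1/3) · (1 − 1/29)
       = 87 · 56/87 = 56.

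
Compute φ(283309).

233280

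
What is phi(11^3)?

1210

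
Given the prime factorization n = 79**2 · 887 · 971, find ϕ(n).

5295746040

φ(5375229757) = 5375229757 · (1 − 1/79) · (1 − 1/887) · (1 − 1/971)
       = 5375229757 · 67034760/68040883 = 5295746040.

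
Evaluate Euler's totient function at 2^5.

16

φ(2^5) = 2^5 − 2^4 = 32 − 16 = 16.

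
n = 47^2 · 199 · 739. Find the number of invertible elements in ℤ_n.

315920088

φ(47^2) = 47^1·(47−1) = 47·46 = 2162.
φ(199) = 199 − 1 = 198.
φ(739) = 739 − 1 = 738.
Multiply: 2162 · 198 · 738 = 315920088.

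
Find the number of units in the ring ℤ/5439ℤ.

3024

Prime factorization: 5439 = 3 · 7^2 · 37.
φ(3) = 3 − 1 = 2.
φ(7^2) = 7^1·(7−1) = 7·6 = 42.
φ(37) = 37 − 1 = 36.
φ(5439) = 2 × 42 × 36 = 3024.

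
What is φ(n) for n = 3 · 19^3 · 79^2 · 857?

68549637312

φ(110056845849) = 110056845849 · (1 − 1/3) · (1 − 1/19) · (1 − 1/79) · (1 − 1/857)
       = 110056845849 · 2403648/3859071 = 68549637312.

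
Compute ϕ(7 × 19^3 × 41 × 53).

φ(7) = 7 − 1 = 6.
φ(19^3) = 19^3 − 19^2 = 6859 − 361 = 6498.
φ(41) = 41 − 1 = 40.
φ(53) = 53 − 1 = 52.
φ(104332249) = 6 × 6498 × 40 × 52 = 81095040.

81095040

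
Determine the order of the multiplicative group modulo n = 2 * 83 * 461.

φ(2) = 2 − 1 = 1.
φ(83) = 83 − 1 = 82.
φ(461) = 461 − 1 = 460.
Since φ is multiplicative, φ(76526) = 1 · 82 · 460 = 37720.

37720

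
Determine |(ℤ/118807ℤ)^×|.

Factor 118807: 118807 = 13^2 · 19 · 37.
φ(13^2) = 13^2 − 13^1 = 169 − 13 = 156.
φ(19) = 19 − 1 = 18.
φ(37) = 37 − 1 = 36.
Multiply: 156 · 18 · 36 = 101088.

101088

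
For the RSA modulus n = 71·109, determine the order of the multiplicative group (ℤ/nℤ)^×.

φ(n) = (p − 1)(q − 1) = (71−1)(109−1) = 70·108 = 7560.

7560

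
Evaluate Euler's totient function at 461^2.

212060

φ(212521) = 212521 · (1 − 1/461)
       = 212521 · 460/461 = 212060.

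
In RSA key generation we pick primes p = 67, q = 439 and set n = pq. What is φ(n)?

28908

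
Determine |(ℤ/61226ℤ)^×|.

26620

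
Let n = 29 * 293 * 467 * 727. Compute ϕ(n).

φ(2884807973) = 2884807973 · (1 − 1/29) · (1 − 1/293) · (1 − 1/467) · (1 − 1/727)
       = 2884807973 · 2766071616/2884807973 = 2766071616.

2766071616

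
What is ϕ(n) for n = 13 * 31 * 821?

295200

φ(13) = 13 − 1 = 12.
φ(31) = 31 − 1 = 30.
φ(821) = 821 − 1 = 820.
Multiply: 12 · 30 · 820 = 295200.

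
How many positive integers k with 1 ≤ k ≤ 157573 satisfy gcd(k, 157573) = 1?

157573 = 13 · 17 · 23 · 31.
φ(157573) = 157573 · (1 − 1/13) · (1 − 1/17) · (1 − 1/23) · (1 − 1/31)
       = 157573 · 126720/157573 = 126720.

126720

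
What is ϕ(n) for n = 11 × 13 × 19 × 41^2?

φ(4567277) = 4567277 · (1 − 1/11) · (1 − 1/13) · (1 − 1/19) · (1 − 1/41)
       = 4567277 · 86400/111397 = 3542400.

3542400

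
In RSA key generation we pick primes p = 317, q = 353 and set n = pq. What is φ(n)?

111232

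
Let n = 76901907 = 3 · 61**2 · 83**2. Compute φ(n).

49819920

φ(76901907) = 76901907 · (1 − 1/3) · (1 − 1/61) · (1 − 1/83)
       = 76901907 · 9840/15189 = 49819920.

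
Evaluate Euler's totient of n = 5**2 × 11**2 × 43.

φ(130075) = 130075 · (1 − 1/5) · (1 − 1/11) · (1 − 1/43)
       = 130075 · 1680/2365 = 92400.

92400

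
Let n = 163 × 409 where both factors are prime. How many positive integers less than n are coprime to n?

66096

φ(66667) = 66667 · (1 − 1/163) · (1 − 1/409)
       = 66667 · 66096/66667 = 66096.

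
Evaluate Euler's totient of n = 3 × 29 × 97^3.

φ(3) = 3 − 1 = 2.
φ(29) = 29 − 1 = 28.
φ(97^3) = 97^2·(97−1) = 9409·96 = 903264.
Since φ is multiplicative, φ(79402551) = 2 · 28 · 903264 = 50582784.

50582784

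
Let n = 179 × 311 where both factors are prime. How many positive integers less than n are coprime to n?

55180

φ(179) = 179 − 1 = 178.
φ(311) = 311 − 1 = 310.
Since φ is multiplicative, φ(55669) = 178 · 310 = 55180.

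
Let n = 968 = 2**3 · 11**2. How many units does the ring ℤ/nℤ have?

φ(2^3) = 2^3 − 2^2 = 8 − 4 = 4.
φ(11^2) = 11^2 − 11^1 = 121 − 11 = 110.
φ(968) = 4 × 110 = 440.

440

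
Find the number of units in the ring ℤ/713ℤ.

660

First factor: 713 = 23 × 31.
φ(713) = 713 · (1 − 1/23) · (1 − 1/31)
       = 713 · 660/713 = 660.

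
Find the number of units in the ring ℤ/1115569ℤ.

823680

Prime factorization: 1115569 = 7 * 13^2 * 23 * 41.
φ(7) = 7 − 1 = 6.
φ(13^2) = 13^1·(13−1) = 13·12 = 156.
φ(23) = 23 − 1 = 22.
φ(41) = 41 − 1 = 40.
φ(1115569) = 6 × 156 × 22 × 40 = 823680.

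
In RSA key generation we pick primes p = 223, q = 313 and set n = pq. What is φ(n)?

φ(69799) = 69799 · (1 − 1/223) · (1 − 1/313)
       = 69799 · 69264/69799 = 69264.

69264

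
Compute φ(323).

323 = 17 * 19.
φ(17) = 17 − 1 = 16.
φ(19) = 19 − 1 = 18.
φ(323) = 16 × 18 = 288.

288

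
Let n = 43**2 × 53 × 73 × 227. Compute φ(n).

φ(43^2) = 43^1·(43−1) = 43·42 = 1806.
φ(53) = 53 − 1 = 52.
φ(73) = 73 − 1 = 72.
φ(227) = 227 − 1 = 226.
Multiply: 1806 · 52 · 72 · 226 = 1528136064.

1528136064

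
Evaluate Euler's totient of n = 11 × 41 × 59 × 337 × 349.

2712729600

φ(3129564317) = 3129564317 · (1 − 1/11) · (1 − 1/41) · (1 − 1/59) · (1 − 1/337) · (1 − 1/349)
       = 3129564317 · 2712729600/3129564317 = 2712729600.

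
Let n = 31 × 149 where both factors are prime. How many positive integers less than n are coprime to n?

φ(31) = 31 − 1 = 30.
φ(149) = 149 − 1 = 148.
Multiply: 30 · 148 = 4440.

4440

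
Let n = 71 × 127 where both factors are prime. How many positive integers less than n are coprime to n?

8820

φ(9017) = 9017 · (1 − 1/71) · (1 − 1/127)
       = 9017 · 8820/9017 = 8820.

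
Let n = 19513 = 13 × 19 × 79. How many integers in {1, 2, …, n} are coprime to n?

φ(13) = 13 − 1 = 12.
φ(19) = 19 − 1 = 18.
φ(79) = 79 − 1 = 78.
Since φ is multiplicative, φ(19513) = 12 · 18 · 78 = 16848.

16848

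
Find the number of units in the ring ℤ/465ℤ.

240

Prime factorization: 465 = 3 · 5 · 31.
φ(3) = 3 − 1 = 2.
φ(5) = 5 − 1 = 4.
φ(31) = 31 − 1 = 30.
φ(465) = 2 × 4 × 30 = 240.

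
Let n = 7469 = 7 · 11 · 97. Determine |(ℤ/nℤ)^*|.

5760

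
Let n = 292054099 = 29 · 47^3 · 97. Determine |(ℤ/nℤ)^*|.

273138432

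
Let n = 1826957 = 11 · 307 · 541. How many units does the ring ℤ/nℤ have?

φ(11) = 11 − 1 = 10.
φ(307) = 307 − 1 = 306.
φ(541) = 541 − 1 = 540.
Multiply: 10 · 306 · 540 = 1652400.

1652400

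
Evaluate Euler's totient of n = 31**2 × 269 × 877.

218334240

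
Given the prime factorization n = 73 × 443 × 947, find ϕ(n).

30105504

φ(30625033) = 30625033 · (1 − 1/73) · (1 − 1/443) · (1 − 1/947)
       = 30625033 · 30105504/30625033 = 30105504.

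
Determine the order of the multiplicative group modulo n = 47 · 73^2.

241776

φ(47) = 47 − 1 = 46.
φ(73^2) = 73^1·(73−1) = 73·72 = 5256.
Multiply: 46 · 5256 = 241776.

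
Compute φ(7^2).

42

φ(7^2) = 7^1·(7−1) = 7·6 = 42.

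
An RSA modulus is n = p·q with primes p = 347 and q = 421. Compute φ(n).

φ(n) = (p − 1)(q − 1) = (347−1)(421−1) = 346·420 = 145320.

145320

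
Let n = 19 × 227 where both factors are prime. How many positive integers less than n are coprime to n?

For distinct primes, φ(pq) = (p−1)(q−1) = 18 × 226 = 4068.

4068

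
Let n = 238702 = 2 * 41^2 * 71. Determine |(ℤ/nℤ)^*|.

φ(238702) = 238702 · (1 − 1/2) · (1 − 1/41) · (1 − 1/71)
       = 238702 · 2800/5822 = 114800.

114800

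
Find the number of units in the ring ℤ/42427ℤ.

30240

Prime factorization: 42427 = 7 × 11 × 19 × 29.
φ(7) = 7 − 1 = 6.
φ(11) = 11 − 1 = 10.
φ(19) = 19 − 1 = 18.
φ(29) = 29 − 1 = 28.
Multiply: 6 · 10 · 18 · 28 = 30240.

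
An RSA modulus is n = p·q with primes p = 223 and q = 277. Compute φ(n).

61272

φ(pq) = (p−1)(q−1) = 222 · 276 = 61272.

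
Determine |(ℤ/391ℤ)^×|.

Prime factorization: 391 = 17 × 23.
φ(17) = 17 − 1 = 16.
φ(23) = 23 − 1 = 22.
Since φ is multiplicative, φ(391) = 16 · 22 = 352.

352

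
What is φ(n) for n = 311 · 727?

φ(226097) = 226097 · (1 − 1/311) · (1 − 1/727)
       = 226097 · 225060/226097 = 225060.

225060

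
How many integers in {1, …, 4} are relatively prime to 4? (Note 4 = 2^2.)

2

φ(2^2) = 2^1·(2−1) = 2·1 = 2.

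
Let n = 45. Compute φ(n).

Factor 45: 45 = 3^2 · 5.
φ(3^2) = 3^1·(3−1) = 3·2 = 6.
φ(5) = 5 − 1 = 4.
Since φ is multiplicative, φ(45) = 6 · 4 = 24.

24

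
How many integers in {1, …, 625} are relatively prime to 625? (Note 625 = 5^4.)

φ(5^4) = 5^4 − 5^3 = 625 − 125 = 500.

500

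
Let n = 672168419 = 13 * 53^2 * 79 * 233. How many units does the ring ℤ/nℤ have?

598470912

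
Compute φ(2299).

1980

2299 = 11**2 * 19.
φ(2299) = 2299 · (1 − 1/11) · (1 − 1/19)
       = 2299 · 180/209 = 1980.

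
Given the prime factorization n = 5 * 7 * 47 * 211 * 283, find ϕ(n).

φ(5) = 5 − 1 = 4.
φ(7) = 7 − 1 = 6.
φ(47) = 47 − 1 = 46.
φ(211) = 211 − 1 = 210.
φ(283) = 283 − 1 = 282.
φ(98227885) = 4 × 6 × 46 × 210 × 282 = 65378880.

65378880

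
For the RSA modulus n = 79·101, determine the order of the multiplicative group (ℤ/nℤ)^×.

φ(pq) = (p−1)(q−1) = 78 · 100 = 7800.

7800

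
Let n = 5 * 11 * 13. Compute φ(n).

φ(715) = 715 · (1 − 1/5) · (1 − 1/11) · (1 − 1/13)
       = 715 · 480/715 = 480.

480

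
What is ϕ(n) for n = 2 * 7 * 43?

φ(602) = 602 · (1 − 1/2) · (1 − 1/7) · (1 − 1/43)
       = 602 · 252/602 = 252.

252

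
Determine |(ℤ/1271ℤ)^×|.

1200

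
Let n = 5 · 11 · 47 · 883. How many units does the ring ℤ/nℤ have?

1622880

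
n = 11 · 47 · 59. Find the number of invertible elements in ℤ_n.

φ(11) = 11 − 1 = 10.
φ(47) = 47 − 1 = 46.
φ(59) = 59 − 1 = 58.
Multiply: 10 · 46 · 58 = 26680.

26680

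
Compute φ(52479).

28224

52479 = 3^2 × 7^3 × 17.
φ(52479) = 52479 · (1 − 1/3) · (1 − 1/7) · (1 − 1/17)
       = 52479 · 192/357 = 28224.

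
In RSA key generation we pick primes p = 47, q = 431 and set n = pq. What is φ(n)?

19780

φ(47) = 47 − 1 = 46.
φ(431) = 431 − 1 = 430.
Multiply: 46 · 430 = 19780.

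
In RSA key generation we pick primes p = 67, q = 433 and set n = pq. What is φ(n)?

φ(pq) = (p−1)(q−1) = 66 · 432 = 28512.

28512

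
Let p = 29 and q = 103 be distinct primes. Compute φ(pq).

φ(n) = (p − 1)(q − 1) = (29−1)(103−1) = 28·102 = 2856.

2856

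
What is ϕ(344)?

168

Factor 344: 344 = 2^3 · 43.
φ(2^3) = 2^3 − 2^2 = 8 − 4 = 4.
φ(43) = 43 − 1 = 42.
φ(344) = 4 × 42 = 168.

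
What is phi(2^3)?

4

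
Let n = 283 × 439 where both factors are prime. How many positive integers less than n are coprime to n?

For distinct primes, φ(pq) = (p−1)(q−1) = 282 × 438 = 123516.

123516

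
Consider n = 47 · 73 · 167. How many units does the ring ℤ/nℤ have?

549792

φ(47) = 47 − 1 = 46.
φ(73) = 73 − 1 = 72.
φ(167) = 167 − 1 = 166.
Multiply: 46 · 72 · 166 = 549792.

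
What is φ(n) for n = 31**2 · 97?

89280

φ(31^2) = 31^2 − 31^1 = 961 − 31 = 930.
φ(97) = 97 − 1 = 96.
Multiply: 930 · 96 = 89280.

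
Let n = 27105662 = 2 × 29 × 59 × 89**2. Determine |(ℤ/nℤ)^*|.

φ(2) = 2 − 1 = 1.
φ(29) = 29 − 1 = 28.
φ(59) = 59 − 1 = 58.
φ(89^2) = 89^1·(89−1) = 89·88 = 7832.
Since φ is multiplicative, φ(27105662) = 1 · 28 · 58 · 7832 = 12719168.

12719168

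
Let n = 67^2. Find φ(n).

φ(4489) = 4489 · (1 − 1/67)
       = 4489 · 66/67 = 4422.

4422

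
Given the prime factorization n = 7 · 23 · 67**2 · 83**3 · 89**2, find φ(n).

φ(3273329857092883) = 3273329857092883 · (1 − 1/7) · (1 − 1/23) · (1 − 1/67) · (1 − 1/83) · (1 − 1/89)
       = 3273329857092883 · 62865792/79683569 = 2582470596207744.

2582470596207744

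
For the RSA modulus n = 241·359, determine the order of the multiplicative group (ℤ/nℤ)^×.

φ(86519) = 86519 · (1 − 1/241) · (1 − 1/359)
       = 86519 · 85920/86519 = 85920.

85920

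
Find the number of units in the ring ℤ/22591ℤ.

20160

Factor 22591: 22591 = 19 * 29 * 41.
φ(22591) = 22591 · (1 − 1/19) · (1 − 1/29) · (1 − 1/41)
       = 22591 · 20160/22591 = 20160.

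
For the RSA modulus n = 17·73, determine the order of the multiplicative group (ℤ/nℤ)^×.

1152

For distinct primes, φ(pq) = (p−1)(q−1) = 16 × 72 = 1152.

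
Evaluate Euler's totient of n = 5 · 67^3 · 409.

483519168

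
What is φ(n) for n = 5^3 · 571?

57000

φ(71375) = 71375 · (1 − 1/5) · (1 − 1/571)
       = 71375 · 2280/2855 = 57000.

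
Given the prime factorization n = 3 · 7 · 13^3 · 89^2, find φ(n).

φ(365451177) = 365451177 · (1 − 1/3) · (1 − 1/7) · (1 − 1/13) · (1 − 1/89)
       = 365451177 · 12672/24297 = 190599552.

190599552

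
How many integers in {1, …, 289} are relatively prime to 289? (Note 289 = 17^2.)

φ(289) = 289 · (1 − 1/17)
       = 289 · 16/17 = 272.

272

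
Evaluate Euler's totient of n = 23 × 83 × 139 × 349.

86635296

φ(92607499) = 92607499 · (1 − 1/23) · (1 − 1/83) · (1 − 1/139) · (1 − 1/349)
       = 92607499 · 86635296/92607499 = 86635296.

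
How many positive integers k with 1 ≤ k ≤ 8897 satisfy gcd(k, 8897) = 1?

7200

Prime factorization: 8897 = 7 · 31 · 41.
φ(7) = 7 − 1 = 6.
φ(31) = 31 − 1 = 30.
φ(41) = 41 − 1 = 40.
Multiply: 6 · 30 · 40 = 7200.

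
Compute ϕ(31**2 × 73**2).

φ(5121169) = 5121169 · (1 − 1/31) · (1 − 1/73)
       = 5121169 · 2160/2263 = 4888080.

4888080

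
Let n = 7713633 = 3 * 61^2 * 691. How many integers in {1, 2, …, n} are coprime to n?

5050800

φ(7713633) = 7713633 · (1 − 1/3) · (1 − 1/61) · (1 − 1/691)
       = 7713633 · 82800/126453 = 5050800.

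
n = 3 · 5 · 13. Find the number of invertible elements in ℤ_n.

φ(3) = 3 − 1 = 2.
φ(5) = 5 − 1 = 4.
φ(13) = 13 − 1 = 12.
φ(195) = 2 × 4 × 12 = 96.

96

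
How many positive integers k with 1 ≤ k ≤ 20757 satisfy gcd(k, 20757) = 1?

11520

Factor 20757: 20757 = 3 * 11 * 17 * 37.
φ(20757) = 20757 · (1 − 1/3) · (1 − 1/11) · (1 − 1/17) · (1 − 1/37)
       = 20757 · 11520/20757 = 11520.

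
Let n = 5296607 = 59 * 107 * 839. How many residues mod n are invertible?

5152024

φ(5296607) = 5296607 · (1 − 1/59) · (1 − 1/107) · (1 − 1/839)
       = 5296607 · 5152024/5296607 = 5152024.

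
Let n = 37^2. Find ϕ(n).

1332

φ(1369) = 1369 · (1 − 1/37)
       = 1369 · 36/37 = 1332.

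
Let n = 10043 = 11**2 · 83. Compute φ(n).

9020

φ(10043) = 10043 · (1 − 1/11) · (1 − 1/83)
       = 10043 · 820/913 = 9020.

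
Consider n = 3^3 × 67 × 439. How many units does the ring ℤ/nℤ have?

φ(3^3) = 3^2·(3−1) = 9·2 = 18.
φ(67) = 67 − 1 = 66.
φ(439) = 439 − 1 = 438.
Since φ is multiplicative, φ(794151) = 18 · 66 · 438 = 520344.

520344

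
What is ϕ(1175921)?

Prime factorization: 1175921 = 23 · 29 · 41 · 43.
φ(23) = 23 − 1 = 22.
φ(29) = 29 − 1 = 28.
φ(41) = 41 − 1 = 40.
φ(43) = 43 − 1 = 42.
Multiply: 22 · 28 · 40 · 42 = 1034880.

1034880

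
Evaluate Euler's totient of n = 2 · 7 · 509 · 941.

2865120

φ(2) = 2 − 1 = 1.
φ(7) = 7 − 1 = 6.
φ(509) = 509 − 1 = 508.
φ(941) = 941 − 1 = 940.
Since φ is multiplicative, φ(6705566) = 1 · 6 · 508 · 940 = 2865120.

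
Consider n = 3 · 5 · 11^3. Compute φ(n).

9680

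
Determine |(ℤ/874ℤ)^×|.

874 = 2 × 19 × 23.
φ(2) = 2 − 1 = 1.
φ(19) = 19 − 1 = 18.
φ(23) = 23 − 1 = 22.
Since φ is multiplicative, φ(874) = 1 · 18 · 22 = 396.

396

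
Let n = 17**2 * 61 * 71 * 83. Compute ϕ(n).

93676800

φ(103887697) = 103887697 · (1 − 1/17) · (1 − 1/61) · (1 − 1/71) · (1 − 1/83)
       = 103887697 · 5510400/6111041 = 93676800.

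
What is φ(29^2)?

φ(841) = 841 · (1 − 1/29)
       = 841 · 28/29 = 812.

812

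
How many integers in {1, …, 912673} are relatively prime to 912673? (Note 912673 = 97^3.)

φ(912673) = 912673 · (1 − 1/97)
       = 912673 · 96/97 = 903264.

903264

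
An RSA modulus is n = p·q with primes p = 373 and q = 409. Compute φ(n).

For distinct primes, φ(pq) = (p−1)(q−1) = 372 × 408 = 151776.

151776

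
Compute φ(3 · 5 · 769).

φ(11535) = 11535 · (1 − 1/3) · (1 − 1/5) · (1 − 1/769)
       = 11535 · 6144/11535 = 6144.

6144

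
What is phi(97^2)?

φ(9409) = 9409 · (1 − 1/97)
       = 9409 · 96/97 = 9312.

9312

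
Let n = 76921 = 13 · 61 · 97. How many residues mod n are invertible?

69120

φ(13) = 13 − 1 = 12.
φ(61) = 61 − 1 = 60.
φ(97) = 97 − 1 = 96.
Since φ is multiplicative, φ(76921) = 12 · 60 · 96 = 69120.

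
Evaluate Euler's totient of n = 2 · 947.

φ(2) = 2 − 1 = 1.
φ(947) = 947 − 1 = 946.
Multiply: 1 · 946 = 946.

946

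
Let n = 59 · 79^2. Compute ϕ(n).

357396

φ(368219) = 368219 · (1 − 1/59) · (1 − 1/79)
       = 368219 · 4524/4661 = 357396.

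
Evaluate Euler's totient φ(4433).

3600

First factor: 4433 = 11 * 13 * 31.
φ(4433) = 4433 · (1 − 1/11) · (1 − 1/13) · (1 − 1/31)
       = 4433 · 3600/4433 = 3600.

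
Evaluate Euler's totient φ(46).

22

Factor 46: 46 = 2 · 23.
φ(46) = 46 · (1 − 1/2) · (1 − 1/23)
       = 46 · 22/46 = 22.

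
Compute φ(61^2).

3660

φ(61^2) = 61^1·(61−1) = 61·60 = 3660.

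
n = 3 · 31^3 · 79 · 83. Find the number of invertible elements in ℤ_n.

368793360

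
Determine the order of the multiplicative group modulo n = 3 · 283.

564

φ(849) = 849 · (1 − 1/3) · (1 − 1/283)
       = 849 · 564/849 = 564.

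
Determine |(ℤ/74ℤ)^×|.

Factor 74: 74 = 2 * 37.
φ(2) = 2 − 1 = 1.
φ(37) = 37 − 1 = 36.
Since φ is multiplicative, φ(74) = 1 · 36 = 36.

36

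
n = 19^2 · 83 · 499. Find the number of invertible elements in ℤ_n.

13965912

φ(14951537) = 14951537 · (1 − 1/19) · (1 − 1/83) · (1 − 1/499)
       = 14951537 · 735048/786923 = 13965912.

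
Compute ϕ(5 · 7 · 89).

2112

φ(3115) = 3115 · (1 − 1/5) · (1 − 1/7) · (1 − 1/89)
       = 3115 · 2112/3115 = 2112.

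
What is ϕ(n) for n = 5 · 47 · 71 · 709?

9119040

φ(11829665) = 11829665 · (1 − 1/5) · (1 − 1/47) · (1 − 1/71) · (1 − 1/709)
       = 11829665 · 9119040/11829665 = 9119040.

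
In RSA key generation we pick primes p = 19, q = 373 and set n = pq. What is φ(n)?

6696

φ(19) = 19 − 1 = 18.
φ(373) = 373 − 1 = 372.
Multiply: 18 · 372 = 6696.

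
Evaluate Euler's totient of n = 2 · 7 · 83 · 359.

φ(417158) = 417158 · (1 − 1/2) · (1 − 1/7) · (1 − 1/83) · (1 − 1/359)
       = 417158 · 176136/417158 = 176136.

176136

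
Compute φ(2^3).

φ(2^3) = 2^3 − 2^2 = 8 − 4 = 4.

4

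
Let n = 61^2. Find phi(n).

3660

φ(61^2) = 61^1·(61−1) = 61·60 = 3660.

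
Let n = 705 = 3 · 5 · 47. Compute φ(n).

368

φ(705) = 705 · (1 − 1/3) · (1 − 1/5) · (1 − 1/47)
       = 705 · 368/705 = 368.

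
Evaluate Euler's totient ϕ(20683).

18144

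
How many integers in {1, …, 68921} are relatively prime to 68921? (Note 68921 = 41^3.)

φ(68921) = 68921 · (1 − 1/41)
       = 68921 · 40/41 = 67240.

67240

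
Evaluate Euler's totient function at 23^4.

φ(23^4) = 23^4 − 23^3 = 279841 − 12167 = 267674.

267674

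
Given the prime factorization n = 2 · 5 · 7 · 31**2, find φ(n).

22320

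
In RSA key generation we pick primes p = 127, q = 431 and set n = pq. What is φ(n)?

54180

φ(54737) = 54737 · (1 − 1/127) · (1 − 1/431)
       = 54737 · 54180/54737 = 54180.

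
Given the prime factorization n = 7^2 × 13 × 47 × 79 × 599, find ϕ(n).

φ(7^2) = 7^2 − 7^1 = 49 − 7 = 42.
φ(13) = 13 − 1 = 12.
φ(47) = 47 − 1 = 46.
φ(79) = 79 − 1 = 78.
φ(599) = 599 − 1 = 598.
φ(1416743419) = 42 × 12 × 46 × 78 × 598 = 1081394496.

1081394496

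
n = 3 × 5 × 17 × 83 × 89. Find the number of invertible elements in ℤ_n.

φ(3) = 3 − 1 = 2.
φ(5) = 5 − 1 = 4.
φ(17) = 17 − 1 = 16.
φ(83) = 83 − 1 = 82.
φ(89) = 89 − 1 = 88.
φ(1883685) = 2 × 4 × 16 × 82 × 88 = 923648.

923648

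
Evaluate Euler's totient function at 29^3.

23548

φ(29^3) = 29^2·(29−1) = 841·28 = 23548.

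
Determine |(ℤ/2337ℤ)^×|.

1440

Factor 2337: 2337 = 3 · 19 · 41.
φ(3) = 3 − 1 = 2.
φ(19) = 19 − 1 = 18.
φ(41) = 41 − 1 = 40.
Multiply: 2 · 18 · 40 = 1440.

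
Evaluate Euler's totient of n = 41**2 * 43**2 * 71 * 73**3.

φ(41^2) = 41^1·(41−1) = 41·40 = 1640.
φ(43^2) = 43^2 − 43^1 = 1849 − 43 = 1806.
φ(71) = 71 − 1 = 70.
φ(73^3) = 73^3 − 73^2 = 389017 − 5329 = 383688.
Since φ is multiplicative, φ(85848271170983) = 1640 · 1806 · 70 · 383688 = 79549572614400.

79549572614400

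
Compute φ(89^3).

697048

φ(89^3) = 89^2·(89−1) = 7921·88 = 697048.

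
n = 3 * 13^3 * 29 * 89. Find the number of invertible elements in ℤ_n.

9993984

φ(3) = 3 − 1 = 2.
φ(13^3) = 13^3 − 13^2 = 2197 − 169 = 2028.
φ(29) = 29 − 1 = 28.
φ(89) = 89 − 1 = 88.
Multiply: 2 · 2028 · 28 · 88 = 9993984.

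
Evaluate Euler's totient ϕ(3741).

2352

3741 = 3 · 29 · 43.
φ(3) = 3 − 1 = 2.
φ(29) = 29 − 1 = 28.
φ(43) = 43 − 1 = 42.
Multiply: 2 · 28 · 42 = 2352.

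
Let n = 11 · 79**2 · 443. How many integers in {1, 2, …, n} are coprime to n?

φ(11) = 11 − 1 = 10.
φ(79^2) = 79^2 − 79^1 = 6241 − 79 = 6162.
φ(443) = 443 − 1 = 442.
φ(30412393) = 10 × 6162 × 442 = 27236040.

27236040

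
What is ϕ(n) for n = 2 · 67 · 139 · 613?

5574096

φ(2) = 2 − 1 = 1.
φ(67) = 67 − 1 = 66.
φ(139) = 139 − 1 = 138.
φ(613) = 613 − 1 = 612.
Multiply: 1 · 66 · 138 · 612 = 5574096.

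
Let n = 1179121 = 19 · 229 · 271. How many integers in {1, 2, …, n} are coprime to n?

1108080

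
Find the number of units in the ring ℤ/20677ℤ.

18480

Prime factorization: 20677 = 23 · 29 · 31.
φ(20677) = 20677 · (1 − 1/23) · (1 − 1/29) · (1 − 1/31)
       = 20677 · 18480/20677 = 18480.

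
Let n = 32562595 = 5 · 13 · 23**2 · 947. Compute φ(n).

22976448

φ(32562595) = 32562595 · (1 − 1/5) · (1 − 1/13) · (1 − 1/23) · (1 − 1/947)
       = 32562595 · 998976/1415765 = 22976448.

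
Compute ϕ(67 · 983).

φ(67) = 67 − 1 = 66.
φ(983) = 983 − 1 = 982.
Multiply: 66 · 982 = 64812.

64812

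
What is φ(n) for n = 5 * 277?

1104

φ(5) = 5 − 1 = 4.
φ(277) = 277 − 1 = 276.
φ(1385) = 4 × 276 = 1104.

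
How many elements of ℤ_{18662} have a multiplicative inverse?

First factor: 18662 = 2 · 7 · 31 · 43.
φ(18662) = 18662 · (1 − 1/2) · (1 − 1/7) · (1 − 1/31) · (1 − 1/43)
       = 18662 · 7560/18662 = 7560.

7560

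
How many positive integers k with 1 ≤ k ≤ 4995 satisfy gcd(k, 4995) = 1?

2592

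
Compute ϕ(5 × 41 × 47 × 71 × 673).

φ(5) = 5 − 1 = 4.
φ(41) = 41 − 1 = 40.
φ(47) = 47 − 1 = 46.
φ(71) = 71 − 1 = 70.
φ(673) = 673 − 1 = 672.
φ(460389205) = 4 × 40 × 46 × 70 × 672 = 346214400.

346214400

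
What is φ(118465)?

84672

First factor: 118465 = 5 * 19 * 29 * 43.
φ(118465) = 118465 · (1 − 1/5) · (1 − 1/19) · (1 − 1/29) · (1 − 1/43)
       = 118465 · 84672/118465 = 84672.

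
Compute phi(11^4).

φ(11^4) = 11^4 − 11^3 = 14641 − 1331 = 13310.

13310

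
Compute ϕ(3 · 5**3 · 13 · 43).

φ(3) = 3 − 1 = 2.
φ(5^3) = 5^3 − 5^2 = 125 − 25 = 100.
φ(13) = 13 − 1 = 12.
φ(43) = 43 − 1 = 42.
Since φ is multiplicative, φ(209625) = 2 · 100 · 12 · 42 = 100800.

100800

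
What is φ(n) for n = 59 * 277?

16008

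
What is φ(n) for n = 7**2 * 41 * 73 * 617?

74511360

φ(7^2) = 7^2 − 7^1 = 49 − 7 = 42.
φ(41) = 41 − 1 = 40.
φ(73) = 73 − 1 = 72.
φ(617) = 617 − 1 = 616.
Since φ is multiplicative, φ(90487369) = 42 · 40 · 72 · 616 = 74511360.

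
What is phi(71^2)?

4970

φ(5041) = 5041 · (1 − 1/71)
       = 5041 · 70/71 = 4970.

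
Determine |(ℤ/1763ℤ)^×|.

1680

Prime factorization: 1763 = 41 * 43.
φ(1763) = 1763 · (1 − 1/41) · (1 − 1/43)
       = 1763 · 1680/1763 = 1680.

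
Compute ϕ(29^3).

23548

φ(29^3) = 29^3 − 29^2 = 24389 − 841 = 23548.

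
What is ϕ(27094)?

11880

First factor: 27094 = 2 · 19 · 23 · 31.
φ(2) = 2 − 1 = 1.
φ(19) = 19 − 1 = 18.
φ(23) = 23 − 1 = 22.
φ(31) = 31 − 1 = 30.
Since φ is multiplicative, φ(27094) = 1 · 18 · 22 · 30 = 11880.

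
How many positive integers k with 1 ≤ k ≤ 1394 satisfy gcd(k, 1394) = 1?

640

Prime factorization: 1394 = 2 · 17 · 41.
φ(2) = 2 − 1 = 1.
φ(17) = 17 − 1 = 16.
φ(41) = 41 − 1 = 40.
Since φ is multiplicative, φ(1394) = 1 · 16 · 40 = 640.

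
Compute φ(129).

84

129 = 3 * 43.
φ(3) = 3 − 1 = 2.
φ(43) = 43 − 1 = 42.
φ(129) = 2 × 42 = 84.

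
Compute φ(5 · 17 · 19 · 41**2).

φ(5) = 5 − 1 = 4.
φ(17) = 17 − 1 = 16.
φ(19) = 19 − 1 = 18.
φ(41^2) = 41^2 − 41^1 = 1681 − 41 = 1640.
Since φ is multiplicative, φ(2714815) = 4 · 16 · 18 · 1640 = 1889280.

1889280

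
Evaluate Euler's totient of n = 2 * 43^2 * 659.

1188348

φ(2436982) = 2436982 · (1 − 1/2) · (1 − 1/43) · (1 − 1/659)
       = 2436982 · 27636/56674 = 1188348.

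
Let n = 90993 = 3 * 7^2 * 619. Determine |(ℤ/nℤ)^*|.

51912

φ(3) = 3 − 1 = 2.
φ(7^2) = 7^1·(7−1) = 7·6 = 42.
φ(619) = 619 − 1 = 618.
Since φ is multiplicative, φ(90993) = 2 · 42 · 618 = 51912.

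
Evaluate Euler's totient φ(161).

132

161 = 7 * 23.
φ(7) = 7 − 1 = 6.
φ(23) = 23 − 1 = 22.
φ(161) = 6 × 22 = 132.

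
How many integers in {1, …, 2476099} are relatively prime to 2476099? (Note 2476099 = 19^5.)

φ(2476099) = 2476099 · (1 − 1/19)
       = 2476099 · 18/19 = 2345778.

2345778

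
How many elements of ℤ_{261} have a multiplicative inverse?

168

Prime factorization: 261 = 3^2 * 29.
φ(3^2) = 3^2 − 3^1 = 9 − 3 = 6.
φ(29) = 29 − 1 = 28.
Multiply: 6 · 28 = 168.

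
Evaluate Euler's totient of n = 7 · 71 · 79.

φ(7) = 7 − 1 = 6.
φ(71) = 71 − 1 = 70.
φ(79) = 79 − 1 = 78.
φ(39263) = 6 × 70 × 78 = 32760.

32760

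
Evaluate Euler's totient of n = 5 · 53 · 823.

φ(5) = 5 − 1 = 4.
φ(53) = 53 − 1 = 52.
φ(823) = 823 − 1 = 822.
Multiply: 4 · 52 · 822 = 170976.

170976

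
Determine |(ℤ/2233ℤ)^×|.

1680

Factor 2233: 2233 = 7 × 11 × 29.
φ(7) = 7 − 1 = 6.
φ(11) = 11 − 1 = 10.
φ(29) = 29 − 1 = 28.
Multiply: 6 · 10 · 28 = 1680.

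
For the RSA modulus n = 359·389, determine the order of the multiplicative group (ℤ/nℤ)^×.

φ(359) = 359 − 1 = 358.
φ(389) = 389 − 1 = 388.
Since φ is multiplicative, φ(139651) = 358 · 388 = 138904.

138904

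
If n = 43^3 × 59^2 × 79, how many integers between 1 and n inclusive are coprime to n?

φ(43^3) = 43^2·(43−1) = 1849·42 = 77658.
φ(59^2) = 59^1·(59−1) = 59·58 = 3422.
φ(79) = 79 − 1 = 78.
Since φ is multiplicative, φ(21864345493) = 77658 · 3422 · 78 = 20728162728.

20728162728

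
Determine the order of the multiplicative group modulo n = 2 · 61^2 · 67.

241560

φ(2) = 2 − 1 = 1.
φ(61^2) = 61^1·(61−1) = 61·60 = 3660.
φ(67) = 67 − 1 = 66.
Since φ is multiplicative, φ(498614) = 1 · 3660 · 66 = 241560.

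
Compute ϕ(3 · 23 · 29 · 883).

1086624

φ(1766883) = 1766883 · (1 − 1/3) · (1 − 1/23) · (1 − 1/29) · (1 − 1/883)
       = 1766883 · 1086624/1766883 = 1086624.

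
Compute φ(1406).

648

First factor: 1406 = 2 · 19 · 37.
φ(1406) = 1406 · (1 − 1/2) · (1 − 1/19) · (1 − 1/37)
       = 1406 · 648/1406 = 648.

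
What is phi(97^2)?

9312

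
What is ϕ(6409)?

First factor: 6409 = 13 · 17 · 29.
φ(13) = 13 − 1 = 12.
φ(17) = 17 − 1 = 16.
φ(29) = 29 − 1 = 28.
Multiply: 12 · 16 · 28 = 5376.

5376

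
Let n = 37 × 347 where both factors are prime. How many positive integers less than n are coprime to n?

φ(12839) = 12839 · (1 − 1/37) · (1 − 1/347)
       = 12839 · 12456/12839 = 12456.

12456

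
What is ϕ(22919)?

20160

First factor: 22919 = 13 · 41 · 43.
φ(22919) = 22919 · (1 − 1/13) · (1 − 1/41) · (1 − 1/43)
       = 22919 · 20160/22919 = 20160.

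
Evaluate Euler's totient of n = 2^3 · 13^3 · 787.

6376032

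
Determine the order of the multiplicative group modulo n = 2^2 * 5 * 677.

5408

φ(2^2) = 2^1·(2−1) = 2·1 = 2.
φ(5) = 5 − 1 = 4.
φ(677) = 677 − 1 = 676.
φ(13540) = 2 × 4 × 676 = 5408.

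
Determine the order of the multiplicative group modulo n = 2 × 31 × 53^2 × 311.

25630800

φ(2) = 2 − 1 = 1.
φ(31) = 31 − 1 = 30.
φ(53^2) = 53^1·(53−1) = 53·52 = 2756.
φ(311) = 311 − 1 = 310.
Multiply: 1 · 30 · 2756 · 310 = 25630800.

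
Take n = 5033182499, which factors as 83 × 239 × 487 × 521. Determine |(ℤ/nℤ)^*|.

φ(5033182499) = 5033182499 · (1 − 1/83) · (1 − 1/239) · (1 − 1/487) · (1 − 1/521)
       = 5033182499 · 4932083520/5033182499 = 4932083520.

4932083520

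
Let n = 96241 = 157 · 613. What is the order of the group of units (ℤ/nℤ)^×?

95472

φ(157) = 157 − 1 = 156.
φ(613) = 613 − 1 = 612.
φ(96241) = 156 × 612 = 95472.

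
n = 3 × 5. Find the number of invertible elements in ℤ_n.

φ(15) = 15 · (1 − 1/3) · (1 − 1/5)
       = 15 · 8/15 = 8.

8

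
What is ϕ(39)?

Prime factorization: 39 = 3 · 13.
φ(3) = 3 − 1 = 2.
φ(13) = 13 − 1 = 12.
Multiply: 2 · 12 = 24.

24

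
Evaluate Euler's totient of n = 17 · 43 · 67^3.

199096128

φ(17) = 17 − 1 = 16.
φ(43) = 43 − 1 = 42.
φ(67^3) = 67^2·(67−1) = 4489·66 = 296274.
Multiply: 16 · 42 · 296274 = 199096128.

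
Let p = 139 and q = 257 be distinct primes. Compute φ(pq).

35328

φ(pq) = (p−1)(q−1) = 138 · 256 = 35328.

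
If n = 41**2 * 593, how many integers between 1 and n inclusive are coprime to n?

970880

φ(41^2) = 41^1·(41−1) = 41·40 = 1640.
φ(593) = 593 − 1 = 592.
φ(996833) = 1640 × 592 = 970880.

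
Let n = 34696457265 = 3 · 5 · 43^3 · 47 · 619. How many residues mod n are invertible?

φ(3) = 3 − 1 = 2.
φ(5) = 5 − 1 = 4.
φ(43^3) = 43^3 − 43^2 = 79507 − 1849 = 77658.
φ(47) = 47 − 1 = 46.
φ(619) = 619 − 1 = 618.
Since φ is multiplicative, φ(34696457265) = 2 · 4 · 77658 · 46 · 618 = 17661292992.

17661292992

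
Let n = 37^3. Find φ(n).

49284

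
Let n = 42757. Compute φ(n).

34320

42757 = 11 * 13**2 * 23.
φ(11) = 11 − 1 = 10.
φ(13^2) = 13^2 − 13^1 = 169 − 13 = 156.
φ(23) = 23 − 1 = 22.
Multiply: 10 · 156 · 22 = 34320.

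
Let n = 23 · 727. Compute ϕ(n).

15972

φ(16721) = 16721 · (1 − 1/23) · (1 − 1/727)
       = 16721 · 15972/16721 = 15972.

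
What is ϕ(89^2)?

7832

φ(89^2) = 89^1·(89−1) = 89·88 = 7832.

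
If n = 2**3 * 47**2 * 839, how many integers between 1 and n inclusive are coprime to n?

7247024

φ(2^3) = 2^3 − 2^2 = 8 − 4 = 4.
φ(47^2) = 47^1·(47−1) = 47·46 = 2162.
φ(839) = 839 − 1 = 838.
φ(14826808) = 4 × 2162 × 838 = 7247024.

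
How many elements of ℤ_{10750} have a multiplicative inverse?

First factor: 10750 = 2 · 5**3 · 43.
φ(2) = 2 − 1 = 1.
φ(5^3) = 5^2·(5−1) = 25·4 = 100.
φ(43) = 43 − 1 = 42.
φ(10750) = 1 × 100 × 42 = 4200.

4200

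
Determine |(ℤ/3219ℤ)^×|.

2016

3219 = 3 · 29 · 37.
φ(3) = 3 − 1 = 2.
φ(29) = 29 − 1 = 28.
φ(37) = 37 − 1 = 36.
Since φ is multiplicative, φ(3219) = 2 · 28 · 36 = 2016.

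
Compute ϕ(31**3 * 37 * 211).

217954800

φ(31^3) = 31^3 − 31^2 = 29791 − 961 = 28830.
φ(37) = 37 − 1 = 36.
φ(211) = 211 − 1 = 210.
Multiply: 28830 · 36 · 210 = 217954800.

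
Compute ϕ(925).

720

Prime factorization: 925 = 5**2 × 37.
φ(5^2) = 5^2 − 5^1 = 25 − 5 = 20.
φ(37) = 37 − 1 = 36.
φ(925) = 20 × 36 = 720.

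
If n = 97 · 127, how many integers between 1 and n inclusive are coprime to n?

12096

φ(12319) = 12319 · (1 − 1/97) · (1 − 1/127)
       = 12319 · 12096/12319 = 12096.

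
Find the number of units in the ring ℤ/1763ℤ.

First factor: 1763 = 41 × 43.
φ(41) = 41 − 1 = 40.
φ(43) = 43 − 1 = 42.
φ(1763) = 40 × 42 = 1680.

1680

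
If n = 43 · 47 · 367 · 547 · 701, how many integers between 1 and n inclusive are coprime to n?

270258206400

φ(43) = 43 − 1 = 42.
φ(47) = 47 − 1 = 46.
φ(367) = 367 − 1 = 366.
φ(547) = 547 − 1 = 546.
φ(701) = 701 − 1 = 700.
Since φ is multiplicative, φ(284405324029) = 42 · 46 · 366 · 546 · 700 = 270258206400.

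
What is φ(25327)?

First factor: 25327 = 19 × 31 × 43.
φ(25327) = 25327 · (1 − 1/19) · (1 − 1/31) · (1 − 1/43)
       = 25327 · 22680/25327 = 22680.

22680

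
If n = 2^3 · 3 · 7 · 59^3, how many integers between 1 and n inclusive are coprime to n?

9691104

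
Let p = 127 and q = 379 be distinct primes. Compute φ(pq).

φ(pq) = (p−1)(q−1) = 126 · 378 = 47628.

47628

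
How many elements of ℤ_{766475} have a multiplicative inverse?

First factor: 766475 = 5^2 * 23 * 31 * 43.
φ(5^2) = 5^2 − 5^1 = 25 − 5 = 20.
φ(23) = 23 − 1 = 22.
φ(31) = 31 − 1 = 30.
φ(43) = 43 − 1 = 42.
Multiply: 20 · 22 · 30 · 42 = 554400.

554400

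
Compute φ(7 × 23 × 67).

8712

φ(10787) = 10787 · (1 − 1/7) · (1 − 1/23) · (1 − 1/67)
       = 10787 · 8712/10787 = 8712.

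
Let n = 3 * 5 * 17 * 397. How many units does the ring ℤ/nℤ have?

φ(101235) = 101235 · (1 − 1/3) · (1 − 1/5) · (1 − 1/17) · (1 − 1/397)
       = 101235 · 50688/101235 = 50688.

50688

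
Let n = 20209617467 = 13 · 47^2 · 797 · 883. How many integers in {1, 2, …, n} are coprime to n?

18214555968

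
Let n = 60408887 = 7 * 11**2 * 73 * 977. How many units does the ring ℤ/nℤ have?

φ(60408887) = 60408887 · (1 − 1/7) · (1 − 1/11) · (1 − 1/73) · (1 − 1/977)
       = 60408887 · 4216320/5491717 = 46379520.

46379520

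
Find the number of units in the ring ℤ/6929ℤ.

6240

Factor 6929: 6929 = 13^2 × 41.
φ(13^2) = 13^1·(13−1) = 13·12 = 156.
φ(41) = 41 − 1 = 40.
φ(6929) = 156 × 40 = 6240.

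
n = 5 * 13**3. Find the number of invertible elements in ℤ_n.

8112

φ(5) = 5 − 1 = 4.
φ(13^3) = 13^2·(13−1) = 169·12 = 2028.
φ(10985) = 4 × 2028 = 8112.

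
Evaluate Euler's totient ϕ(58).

28

Factor 58: 58 = 2 * 29.
φ(58) = 58 · (1 − 1/2) · (1 − 1/29)
       = 58 · 28/58 = 28.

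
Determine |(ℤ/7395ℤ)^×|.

Prime factorization: 7395 = 3 × 5 × 17 × 29.
φ(3) = 3 − 1 = 2.
φ(5) = 5 − 1 = 4.
φ(17) = 17 − 1 = 16.
φ(29) = 29 − 1 = 28.
Multiply: 2 · 4 · 16 · 28 = 3584.

3584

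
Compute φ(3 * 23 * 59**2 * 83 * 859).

10593362208

φ(17124755133) = 17124755133 · (1 − 1/3) · (1 − 1/23) · (1 − 1/59) · (1 − 1/83) · (1 − 1/859)
       = 17124755133 · 179548512/290250087 = 10593362208.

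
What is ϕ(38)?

18

Factor 38: 38 = 2 × 19.
φ(2) = 2 − 1 = 1.
φ(19) = 19 − 1 = 18.
Multiply: 1 · 18 = 18.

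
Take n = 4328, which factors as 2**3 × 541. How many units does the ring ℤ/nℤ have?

2160

φ(2^3) = 2^2·(2−1) = 4·1 = 4.
φ(541) = 541 − 1 = 540.
φ(4328) = 4 × 540 = 2160.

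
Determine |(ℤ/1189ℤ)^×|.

1120

1189 = 29 · 41.
φ(1189) = 1189 · (1 − 1/29) · (1 − 1/41)
       = 1189 · 1120/1189 = 1120.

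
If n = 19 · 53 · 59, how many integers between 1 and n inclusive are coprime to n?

54288

φ(59413) = 59413 · (1 − 1/19) · (1 − 1/53) · (1 − 1/59)
       = 59413 · 54288/59413 = 54288.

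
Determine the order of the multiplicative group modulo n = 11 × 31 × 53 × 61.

936000

φ(1102453) = 1102453 · (1 − 1/11) · (1 − 1/31) · (1 − 1/53) · (1 − 1/61)
       = 1102453 · 936000/1102453 = 936000.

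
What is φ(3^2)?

φ(3^2) = 3^2 − 3^1 = 9 − 3 = 6.

6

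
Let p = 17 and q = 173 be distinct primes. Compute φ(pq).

2752

φ(pq) = (p−1)(q−1) = 16 · 172 = 2752.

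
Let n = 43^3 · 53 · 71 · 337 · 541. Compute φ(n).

51288573772800

φ(43^3) = 43^3 − 43^2 = 79507 − 1849 = 77658.
φ(53) = 53 − 1 = 52.
φ(71) = 71 − 1 = 70.
φ(337) = 337 − 1 = 336.
φ(541) = 541 − 1 = 540.
Since φ is multiplicative, φ(54546482656597) = 77658 · 52 · 70 · 336 · 540 = 51288573772800.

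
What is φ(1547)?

1152

1547 = 7 × 13 × 17.
φ(7) = 7 − 1 = 6.
φ(13) = 13 − 1 = 12.
φ(17) = 17 − 1 = 16.
φ(1547) = 6 × 12 × 16 = 1152.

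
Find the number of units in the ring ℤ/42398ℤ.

18816

42398 = 2 · 17 · 29 · 43.
φ(42398) = 42398 · (1 − 1/2) · (1 − 1/17) · (1 − 1/29) · (1 − 1/43)
       = 42398 · 18816/42398 = 18816.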